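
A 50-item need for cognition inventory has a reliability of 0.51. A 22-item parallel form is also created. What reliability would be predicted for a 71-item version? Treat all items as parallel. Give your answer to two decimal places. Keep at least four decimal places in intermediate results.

The 22-item form is not needed; work directly from the 50-item form with n = 71/50 = 1.4200.
r_{71} = n·r / (1 + (n − 1)·r) = 0.7242 / 1.2142 ≈ 0.5964

0.60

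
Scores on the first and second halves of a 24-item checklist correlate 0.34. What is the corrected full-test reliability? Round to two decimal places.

0.51

r_full = 2r_hh / (1 + r_hh) = 2 × 0.34 / (1 + 0.34)
r_full = 0.6800 / 1.3400 ≈ 0.5075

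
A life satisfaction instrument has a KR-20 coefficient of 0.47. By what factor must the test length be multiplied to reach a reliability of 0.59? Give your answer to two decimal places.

Invert Spearman-Brown to solve for n:
n = r*(1 − r) / [ r (1 − r*) ]
n = 0.59(1 − 0.47) / [0.47(1 − 0.59)]
  = 0.3127 / 0.1927 = 1.6227

1.62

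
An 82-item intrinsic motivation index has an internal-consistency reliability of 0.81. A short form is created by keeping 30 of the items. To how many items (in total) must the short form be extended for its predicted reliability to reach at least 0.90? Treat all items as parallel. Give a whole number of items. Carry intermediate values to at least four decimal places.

Short-form reliability: n = 30/82 = 0.3659; r_30 = n·r/(1+(n−1)r) ≈ 0.6094
Length factor from the short form to reach 0.90: n' = 0.90(1 − 0.6094) / [0.6094(1 − 0.90)] ≈ 5.7686
Total items = 5.7686 × 30 = 173.06, rounded up to 174.

174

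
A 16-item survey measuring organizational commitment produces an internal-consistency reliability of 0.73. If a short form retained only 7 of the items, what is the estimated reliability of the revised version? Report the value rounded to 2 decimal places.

Length ratio n = 7/16 = 0.4375
Apply the Spearman-Brown prophecy formula, r' = nr / [1 + (n − 1)r]:
r_new = 0.4375·0.73 / [1 + (0.4375 − 1)·0.73]
     = 0.3194 / 0.5894 = 0.5419

0.54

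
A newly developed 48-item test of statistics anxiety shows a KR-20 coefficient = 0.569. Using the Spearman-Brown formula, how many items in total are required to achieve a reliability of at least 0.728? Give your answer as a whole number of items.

Invert Spearman-Brown to solve for n:
n = r_target (1 − r_old) / [ r_old (1 − r_target) ]
n = [0.728 × 0.431] / [0.569 × 0.272]
  = 0.313768 / 0.154768 = 2.0273
Items needed = n × 48 = 2.0273 × 48 ≈ 97.31 → round up to 98

98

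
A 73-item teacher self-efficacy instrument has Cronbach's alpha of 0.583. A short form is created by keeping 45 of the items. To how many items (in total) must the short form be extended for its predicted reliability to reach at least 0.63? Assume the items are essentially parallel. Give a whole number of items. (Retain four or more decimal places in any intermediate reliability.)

First, r for the 45-item form: n = 45/73 = 0.6164, so r_45 = 0.6164·0.583/(1 + (0.6164 − 1)·0.583) = 0.4629
Then solve for n' with r_old = 0.4629, r_target = 0.63: n' = 0.63(1 − 0.4629)/[0.4629(1 − 0.63)] = 1.9756
Total items = 1.9756 × 45 = 88.90, rounded up to 89.

89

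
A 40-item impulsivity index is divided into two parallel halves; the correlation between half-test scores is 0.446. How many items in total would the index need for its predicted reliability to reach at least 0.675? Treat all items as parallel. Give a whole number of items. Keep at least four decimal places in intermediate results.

r_full = 2(0.446)/(1 + 0.446) = 0.6169
Solve Spearman-Brown for n: n = 0.675(1 − 0.6169) / [0.6169(1 − 0.675)] = 1.2898
Items = 1.2898 × 40 ≈ 51.59 → 52

52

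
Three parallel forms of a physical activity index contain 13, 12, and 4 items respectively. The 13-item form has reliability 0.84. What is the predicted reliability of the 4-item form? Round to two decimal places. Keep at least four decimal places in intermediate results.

The 12-item form is not needed; work directly from the 13-item form with n = 4/13 = 0.3077.
r_{4} = n·r / (1 + (n − 1)·r) = 0.2585 / 0.4185 ≈ 0.6177

0.62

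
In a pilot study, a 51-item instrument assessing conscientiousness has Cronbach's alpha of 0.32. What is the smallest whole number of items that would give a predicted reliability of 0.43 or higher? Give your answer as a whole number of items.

Invert Spearman-Brown to solve for n:
n = r*(1 − r) / [ r (1 − r*) ]
n = [0.43 × 0.68] / [0.32 × 0.57]
  = 0.2924 / 0.1824 = 1.6031
Items needed = n × 51 = 1.6031 × 51 ≈ 81.76 → round up to 82

82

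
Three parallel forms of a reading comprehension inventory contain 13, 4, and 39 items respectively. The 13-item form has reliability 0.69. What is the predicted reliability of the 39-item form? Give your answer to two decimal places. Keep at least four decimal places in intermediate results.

0.87

The 4-item form is not needed; work directly from the 13-item form with n = 39/13 = 3.0000.
r_{39} = n·r / (1 + (n − 1)·r) = 2.0700 / 2.3800 ≈ 0.8697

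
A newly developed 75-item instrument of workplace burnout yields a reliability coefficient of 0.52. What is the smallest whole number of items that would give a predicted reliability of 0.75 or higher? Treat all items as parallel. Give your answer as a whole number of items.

208

n = 0.75 × (1 − 0.52) / [ 0.52 × (1 − 0.75) ]
n = 0.3600 / 0.1300 ≈ 2.7692
So the test needs 2.7692 × 75 ≈ 207.69 items; rounding up, 208.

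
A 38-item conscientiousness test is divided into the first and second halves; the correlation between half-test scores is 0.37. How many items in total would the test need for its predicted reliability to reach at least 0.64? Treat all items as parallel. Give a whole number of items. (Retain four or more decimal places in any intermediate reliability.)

58

Corrected full-test reliability: r_full = 2 × 0.37 / (1 + 0.37) ≈ 0.5401
n = r_tgt(1 − r_full) / [r_full(1 − r_tgt)] = 0.64 × 0.4599 / (0.5401 × 0.36) ≈ 1.5138
Items = 1.5138 × 38 ≈ 57.52 → 58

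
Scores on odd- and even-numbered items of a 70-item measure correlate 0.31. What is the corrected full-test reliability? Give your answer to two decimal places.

0.47

Each half is half the length of the full test, so the full test is n = 2 times a half.
r_full = 2(0.31) / (1 + 0.31)
       = 0.6200 / 1.3100 = 0.4733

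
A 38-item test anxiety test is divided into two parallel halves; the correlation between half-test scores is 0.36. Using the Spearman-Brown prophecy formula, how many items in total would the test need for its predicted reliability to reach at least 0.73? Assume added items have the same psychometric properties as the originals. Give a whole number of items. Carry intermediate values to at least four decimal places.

r_full = 2(0.36)/(1 + 0.36) = 0.5294
n = r_tgt(1 − r_full) / [r_full(1 − r_tgt)] = 0.73 × 0.4706 / (0.5294 × 0.27) ≈ 2.4034
Required items = 2.4034 × 38 = 91.33, so 92 items.

92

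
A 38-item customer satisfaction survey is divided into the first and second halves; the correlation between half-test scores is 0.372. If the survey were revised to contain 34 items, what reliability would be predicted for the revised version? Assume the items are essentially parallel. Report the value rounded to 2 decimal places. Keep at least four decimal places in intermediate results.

0.51

First correct the split-half correlation to full-test reliability: r_full = 2 × 0.372 / (1 + 0.372) ≈ 0.5423
Then adjust to 34 items: n = 34/38 = 0.8947
r_new = n·r_full / (1 + (n − 1)·r_full) = 0.4852 / 0.9429 ≈ 0.5146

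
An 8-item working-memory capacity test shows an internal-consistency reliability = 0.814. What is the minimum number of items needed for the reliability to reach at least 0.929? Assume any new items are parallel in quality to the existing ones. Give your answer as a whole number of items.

24

Rearranging the Spearman-Brown formula for n,
n = r_target (1 − r_old) / [ r_old (1 − r_target) ]
n = 0.929 × (1 − 0.814) / [ 0.814 × (1 − 0.929) ]
  = 0.172794 / 0.057794 = 2.9898
Items needed = n × 8 = 2.9898 × 8 ≈ 23.92 → round up to 24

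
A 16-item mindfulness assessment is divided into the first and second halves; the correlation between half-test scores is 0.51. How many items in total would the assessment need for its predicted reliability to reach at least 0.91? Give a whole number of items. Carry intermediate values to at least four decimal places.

78

Corrected full-test reliability: r_full = 2 × 0.51 / (1 + 0.51) ≈ 0.6755
Solve Spearman-Brown for n: n = 0.91(1 − 0.6755) / [0.6755(1 − 0.91)] = 4.8572
Required items = 4.8572 × 16 = 77.72, so 78 items.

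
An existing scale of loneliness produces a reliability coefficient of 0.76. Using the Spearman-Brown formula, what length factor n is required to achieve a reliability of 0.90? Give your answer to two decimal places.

2.84

Spearman-Brown solved for the length factor n:
n = r_target (1 − r_old) / [ r_old (1 − r_target) ]
n = 0.90(1 − 0.76) / [0.76(1 − 0.90)]
  = 0.2160 / 0.0760 = 2.8421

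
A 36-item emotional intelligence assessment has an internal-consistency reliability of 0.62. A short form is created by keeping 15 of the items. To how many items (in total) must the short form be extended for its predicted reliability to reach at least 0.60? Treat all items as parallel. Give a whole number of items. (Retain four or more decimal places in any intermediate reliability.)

First, r for the 15-item form: n = 15/36 = 0.4167, so r_15 = 0.4167·0.62/(1 + (0.4167 − 1)·0.62) = 0.4047
Then solve for n' with r_old = 0.4047, r_target = 0.60: n' = 0.60(1 − 0.4047)/[0.4047(1 − 0.60)] = 2.2064
Items = 2.2064 × 15 ≈ 33.10 → 34

34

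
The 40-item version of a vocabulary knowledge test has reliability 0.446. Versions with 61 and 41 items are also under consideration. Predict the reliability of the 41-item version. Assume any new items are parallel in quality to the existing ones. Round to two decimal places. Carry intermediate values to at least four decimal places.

0.45

The 61-item form is not needed; work directly from the 40-item form with n = 41/40 = 1.0250.
r_{41} = n·r / (1 + (n − 1)·r) = 0.4571 / 1.0111 ≈ 0.4521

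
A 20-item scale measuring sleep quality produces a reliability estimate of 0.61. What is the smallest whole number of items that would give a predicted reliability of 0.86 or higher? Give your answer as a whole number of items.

n = 0.86 × (1 − 0.61) / [ 0.61 × (1 − 0.86) ]
  = 0.3354 / 0.0854 = 3.9274
Items needed = n × 20 = 3.9274 × 20 ≈ 78.55 → round up to 79

79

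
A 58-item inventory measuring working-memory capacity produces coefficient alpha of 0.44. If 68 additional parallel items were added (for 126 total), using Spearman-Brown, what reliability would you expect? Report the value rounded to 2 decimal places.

The new length is 126/58 = 2.1724 times the old.
r_new = 2.1724·0.44 / [1 + (2.1724 − 1)·0.44]
r_new = 0.9559 / 1.5159 ≈ 0.6306

0.63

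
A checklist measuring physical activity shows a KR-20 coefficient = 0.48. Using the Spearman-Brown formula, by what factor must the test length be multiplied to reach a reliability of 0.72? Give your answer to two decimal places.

2.79

Rearranging the Spearman-Brown formula for n,
n = r_target (1 − r_old) / [ r_old (1 − r_target) ]
n = 0.72 × (1 − 0.48) / [ 0.48 × (1 − 0.72) ]
  = 0.3744 / 0.1344 = 2.7857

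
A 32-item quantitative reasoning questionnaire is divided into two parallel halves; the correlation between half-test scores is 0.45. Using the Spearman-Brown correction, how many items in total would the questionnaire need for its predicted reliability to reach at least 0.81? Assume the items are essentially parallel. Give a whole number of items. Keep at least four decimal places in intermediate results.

Corrected full-test reliability: r_full = 2 × 0.45 / (1 + 0.45) ≈ 0.6207
Solve Spearman-Brown for n: n = 0.81(1 − 0.6207) / [0.6207(1 − 0.81)] = 2.6051
Items = 2.6051 × 32 ≈ 83.36 → 84

84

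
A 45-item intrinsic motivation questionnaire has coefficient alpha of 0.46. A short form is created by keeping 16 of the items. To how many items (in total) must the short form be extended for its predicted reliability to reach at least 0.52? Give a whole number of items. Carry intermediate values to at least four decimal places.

58

First, r for the 16-item form: n = 16/45 = 0.3556, so r_16 = 0.3556·0.46/(1 + (0.3556 − 1)·0.46) = 0.2325
Then solve for n' with r_old = 0.2325, r_target = 0.52: n' = 0.52(1 − 0.2325)/[0.2325(1 − 0.52)] = 3.5762
Items = 3.5762 × 16 ≈ 57.22 → 58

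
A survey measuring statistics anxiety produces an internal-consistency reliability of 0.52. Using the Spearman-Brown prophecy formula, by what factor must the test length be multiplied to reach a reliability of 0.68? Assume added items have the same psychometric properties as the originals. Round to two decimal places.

1.96

Rearranging the Spearman-Brown formula for n,
n = r*(1 − r) / [ r (1 − r*) ]
n = 0.68(1 − 0.52) / [0.52(1 − 0.68)]
n = 0.3264 / 0.1664 ≈ 1.9615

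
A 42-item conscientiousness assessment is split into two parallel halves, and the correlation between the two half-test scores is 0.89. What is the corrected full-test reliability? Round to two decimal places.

0.94

Each half is half the length of the full test, so the full test is n = 2 times a half.
r_full = 2r_hh / (1 + r_hh) = 2 × 0.89 / (1 + 0.89)
       = 1.7800 / 1.8900 = 0.9418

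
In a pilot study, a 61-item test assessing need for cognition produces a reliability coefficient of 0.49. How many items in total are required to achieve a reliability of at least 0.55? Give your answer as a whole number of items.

78

Rearranging the Spearman-Brown formula for n,
n = r_target (1 − r_old) / [ r_old (1 − r_target) ]
n = [0.55 × 0.51] / [0.49 × 0.45]
n = 0.2805 / 0.2205 ≈ 1.2721
1.2721 × 61 = 77.60 → 78 items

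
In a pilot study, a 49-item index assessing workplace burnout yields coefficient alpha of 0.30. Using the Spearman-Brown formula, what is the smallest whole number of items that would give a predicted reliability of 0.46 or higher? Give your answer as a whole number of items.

98

Spearman-Brown solved for the length factor n:
n = r_target (1 − r_old) / [ r_old (1 − r_target) ]
n = 0.46 × (1 − 0.30) / [ 0.30 × (1 − 0.46) ]
n = 0.3220 / 0.1620 ≈ 1.9877
So the test needs 1.9877 × 49 ≈ 97.40 items; rounding up, 98.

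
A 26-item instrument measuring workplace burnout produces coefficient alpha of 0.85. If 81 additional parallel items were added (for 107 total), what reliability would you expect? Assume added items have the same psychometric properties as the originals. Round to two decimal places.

0.96

Length ratio n = 107/26 = 4.1154
r_new = 4.1154·0.85 / [1 + (4.1154 − 1)·0.85]
     = 3.4981 / 3.6481 = 0.9589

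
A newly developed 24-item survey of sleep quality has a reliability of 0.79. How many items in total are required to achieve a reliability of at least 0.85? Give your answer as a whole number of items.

Spearman-Brown solved for the length factor n:
n = r*(1 − r) / [ r (1 − r*) ]
n = 0.85(1 − 0.79) / [0.79(1 − 0.85)]
n = 0.1785 / 0.1185 ≈ 1.5063
So the test needs 1.5063 × 24 ≈ 36.15 items; rounding up, 37.

37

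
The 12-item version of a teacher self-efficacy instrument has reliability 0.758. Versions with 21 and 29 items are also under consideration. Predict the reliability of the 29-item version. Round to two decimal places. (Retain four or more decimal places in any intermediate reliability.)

The 21-item form is not needed; work directly from the 12-item form with n = 29/12 = 2.4167.
r_{29} = n·r / (1 + (n − 1)·r) = 1.8319 / 2.0739 ≈ 0.8833

0.88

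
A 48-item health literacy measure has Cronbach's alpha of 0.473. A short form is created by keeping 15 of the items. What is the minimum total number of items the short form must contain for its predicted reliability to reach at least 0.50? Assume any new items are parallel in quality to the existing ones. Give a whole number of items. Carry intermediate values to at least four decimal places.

54

Short-form reliability: n = 15/48 = 0.3125; r_15 = n·r/(1+(n−1)r) ≈ 0.2190
Length factor from the short form to reach 0.50: n' = 0.50(1 − 0.2190) / [0.2190(1 − 0.50)] ≈ 3.5662
Items = 3.5662 × 15 ≈ 53.49 → 54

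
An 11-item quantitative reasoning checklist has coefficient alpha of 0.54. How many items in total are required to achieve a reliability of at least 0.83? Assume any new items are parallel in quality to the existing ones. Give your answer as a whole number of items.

46

n = 0.83 × (1 − 0.54) / [ 0.54 × (1 − 0.83) ]
n = 0.3818 / 0.0918 ≈ 4.1590
4.1590 × 11 = 45.75 → 46 items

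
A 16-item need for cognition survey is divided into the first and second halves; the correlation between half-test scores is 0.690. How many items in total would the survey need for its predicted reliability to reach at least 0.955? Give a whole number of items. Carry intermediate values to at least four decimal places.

77

r_full = 2(0.690)/(1 + 0.690) = 0.8166
n = r_tgt(1 − r_full) / [r_full(1 − r_tgt)] = 0.955 × 0.1834 / (0.8166 × 0.045) ≈ 4.7663
Items = 4.7663 × 16 ≈ 76.26 → 77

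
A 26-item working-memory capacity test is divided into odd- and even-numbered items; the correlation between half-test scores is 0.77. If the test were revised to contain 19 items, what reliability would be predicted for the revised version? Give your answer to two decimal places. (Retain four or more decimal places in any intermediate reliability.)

0.83

Full-test reliability from the split-half r: r_full = 2(0.77)/(1 + 0.77) = 0.8701
Length factor from 26 to 19 items: n = 19/26 = 0.7308
r_new = n·r_full / (1 + (n − 1)·r_full) = 0.6359 / 0.7658 ≈ 0.8304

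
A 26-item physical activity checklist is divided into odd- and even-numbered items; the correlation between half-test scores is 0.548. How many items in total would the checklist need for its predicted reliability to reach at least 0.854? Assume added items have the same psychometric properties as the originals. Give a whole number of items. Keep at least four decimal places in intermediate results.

Corrected full-test reliability: r_full = 2 × 0.548 / (1 + 0.548) ≈ 0.7080
n = r_tgt(1 − r_full) / [r_full(1 − r_tgt)] = 0.854 × 0.2920 / (0.7080 × 0.146) ≈ 2.4124
Required items = 2.4124 × 26 = 62.72, so 63 items.

63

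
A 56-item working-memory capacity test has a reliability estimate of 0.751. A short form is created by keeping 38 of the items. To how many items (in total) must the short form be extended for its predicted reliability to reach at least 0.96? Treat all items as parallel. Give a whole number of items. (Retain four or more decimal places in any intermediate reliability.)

First, r for the 38-item form: n = 38/56 = 0.6786, so r_38 = 0.6786·0.751/(1 + (0.6786 − 1)·0.751) = 0.6718
Then solve for n' with r_old = 0.6718, r_target = 0.96: n' = 0.96(1 − 0.6718)/[0.6718(1 − 0.96)] = 11.7249
Items = 11.7249 × 38 ≈ 445.55 → 446

446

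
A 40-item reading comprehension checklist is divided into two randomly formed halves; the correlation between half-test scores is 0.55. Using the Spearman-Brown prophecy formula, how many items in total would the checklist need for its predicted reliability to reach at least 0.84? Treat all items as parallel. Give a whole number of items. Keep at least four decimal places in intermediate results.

86

r_full = 2(0.55)/(1 + 0.55) = 0.7097
n = r_tgt(1 − r_full) / [r_full(1 − r_tgt)] = 0.84 × 0.2903 / (0.7097 × 0.16) ≈ 2.1475
Items = 2.1475 × 40 ≈ 85.90 → 86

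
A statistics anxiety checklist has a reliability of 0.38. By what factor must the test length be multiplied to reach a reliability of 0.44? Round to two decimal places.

Rearranging the Spearman-Brown formula for n,
n = r_target (1 − r_old) / [ r_old (1 − r_target) ]
n = [0.44 × 0.62] / [0.38 × 0.56]
n = 0.2728 / 0.2128 ≈ 1.2820

1.28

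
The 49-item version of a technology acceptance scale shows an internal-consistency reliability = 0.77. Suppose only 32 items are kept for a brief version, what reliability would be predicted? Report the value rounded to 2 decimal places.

0.69

Length ratio n = 32/49 = 0.6531
By Spearman-Brown, r_new = n r / (1 + (n − 1) r).
r_new = (0.6531 × 0.77) / (1 + (0.6531 − 1) × 0.77)
r_new = 0.5029 / 0.7329 ≈ 0.6862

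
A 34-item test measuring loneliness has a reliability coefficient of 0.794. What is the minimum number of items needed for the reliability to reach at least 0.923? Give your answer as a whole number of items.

Invert Spearman-Brown to solve for n:
n = r_target (1 − r_old) / [ r_old (1 − r_target) ]
n = [0.923 × 0.206] / [0.794 × 0.077]
  = 0.190138 / 0.061138 = 3.1100
3.1100 × 34 = 105.74 → 106 items

106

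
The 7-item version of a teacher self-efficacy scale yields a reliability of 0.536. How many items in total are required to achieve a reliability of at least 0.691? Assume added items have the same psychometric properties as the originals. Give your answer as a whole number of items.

14

Invert Spearman-Brown to solve for n:
n = r_target (1 − r_old) / [ r_old (1 − r_target) ]
n = [0.691 × 0.464] / [0.536 × 0.309]
  = 0.320624 / 0.165624 = 1.9359
Items needed = n × 7 = 1.9359 × 7 ≈ 13.55 → round up to 14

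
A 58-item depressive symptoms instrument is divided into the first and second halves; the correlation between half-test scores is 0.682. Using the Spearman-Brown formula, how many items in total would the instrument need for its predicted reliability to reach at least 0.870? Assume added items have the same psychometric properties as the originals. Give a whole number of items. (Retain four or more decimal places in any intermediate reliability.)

91

Corrected full-test reliability: r_full = 2 × 0.682 / (1 + 0.682) ≈ 0.8109
Solve Spearman-Brown for n: n = 0.870(1 − 0.8109) / [0.8109(1 − 0.870)] = 1.5606
Required items = 1.5606 × 58 = 90.51, so 91 items.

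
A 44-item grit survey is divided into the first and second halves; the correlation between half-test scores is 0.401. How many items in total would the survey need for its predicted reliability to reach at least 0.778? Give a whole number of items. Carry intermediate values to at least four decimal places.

116

Corrected full-test reliability: r_full = 2 × 0.401 / (1 + 0.401) ≈ 0.5724
n = r_tgt(1 − r_full) / [r_full(1 − r_tgt)] = 0.778 × 0.4276 / (0.5724 × 0.222) ≈ 2.6180
Required items = 2.6180 × 44 = 115.19, so 116 items.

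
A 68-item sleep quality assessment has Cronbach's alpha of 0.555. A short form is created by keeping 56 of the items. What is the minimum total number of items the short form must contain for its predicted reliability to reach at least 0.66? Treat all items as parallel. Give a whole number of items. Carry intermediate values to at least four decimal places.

106

Short-form reliability: n = 56/68 = 0.8235; r_56 = n·r/(1+(n−1)r) ≈ 0.5067
Then solve for n' with r_old = 0.5067, r_target = 0.66: n' = 0.66(1 − 0.5067)/[0.5067(1 − 0.66)] = 1.8898
Items = 1.8898 × 56 ≈ 105.83 → 106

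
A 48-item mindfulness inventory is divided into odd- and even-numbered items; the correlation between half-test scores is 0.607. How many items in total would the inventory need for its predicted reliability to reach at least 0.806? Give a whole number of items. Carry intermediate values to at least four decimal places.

65

r_full = 2(0.607)/(1 + 0.607) = 0.7554
Solve Spearman-Brown for n: n = 0.806(1 − 0.7554) / [0.7554(1 − 0.806)] = 1.3453
Items = 1.3453 × 48 ≈ 64.57 → 65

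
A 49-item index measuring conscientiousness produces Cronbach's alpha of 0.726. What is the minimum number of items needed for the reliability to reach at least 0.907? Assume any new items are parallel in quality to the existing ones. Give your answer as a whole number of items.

Invert Spearman-Brown to solve for n:
n = r*(1 − r) / [ r (1 − r*) ]
n = 0.907(1 − 0.726) / [0.726(1 − 0.907)]
  = 0.248518 / 0.067518 = 3.6808
Items needed = n × 49 = 3.6808 × 49 ≈ 180.36 → round up to 181

181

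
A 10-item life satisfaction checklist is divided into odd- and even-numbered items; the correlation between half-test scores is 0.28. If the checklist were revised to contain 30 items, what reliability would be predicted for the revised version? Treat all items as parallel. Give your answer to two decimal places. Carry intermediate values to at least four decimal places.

0.70

First correct the split-half correlation to full-test reliability: r_full = 2 × 0.28 / (1 + 0.28) ≈ 0.4375
Then adjust to 30 items: n = 30/10 = 3.0000
r_new = n·r_full / (1 + (n − 1)·r_full) = 1.3125 / 1.8750 ≈ 0.7000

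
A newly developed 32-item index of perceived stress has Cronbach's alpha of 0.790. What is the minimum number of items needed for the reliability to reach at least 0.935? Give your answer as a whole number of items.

Rearranging the Spearman-Brown formula for n,
n = r*(1 − r) / [ r (1 − r*) ]
n = 0.935(1 − 0.790) / [0.790(1 − 0.935)]
  = 0.196350 / 0.051350 = 3.8238
3.8238 × 32 = 122.36 → 123 items

123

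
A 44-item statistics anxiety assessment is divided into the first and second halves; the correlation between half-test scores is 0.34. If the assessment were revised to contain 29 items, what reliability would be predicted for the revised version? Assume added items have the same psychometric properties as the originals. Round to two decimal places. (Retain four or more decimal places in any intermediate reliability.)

0.40

Spearman-Brown correction (n = 2): r_full = 2·0.34/(1 + 0.34) = 0.5075
Length factor from 44 to 29 items: n = 29/44 = 0.6591
r_new = n·r_full / (1 + (n − 1)·r_full) = 0.3345 / 0.8270 ≈ 0.4045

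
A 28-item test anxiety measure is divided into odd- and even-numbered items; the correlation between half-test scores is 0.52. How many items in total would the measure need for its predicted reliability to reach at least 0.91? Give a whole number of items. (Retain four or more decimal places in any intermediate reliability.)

r_full = 2(0.52)/(1 + 0.52) = 0.6842
n = r_tgt(1 − r_full) / [r_full(1 − r_tgt)] = 0.91 × 0.3158 / (0.6842 × 0.09) ≈ 4.6669
Required items = 4.6669 × 28 = 130.67, so 131 items.

131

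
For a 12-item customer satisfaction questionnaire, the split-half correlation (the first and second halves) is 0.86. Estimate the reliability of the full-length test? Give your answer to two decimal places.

The full test is twice the length of either half (n = 2).
r_full = 2r_hh / (1 + r_hh) = 2 × 0.86 / (1 + 0.86)
       = 1.7200 / 1.8600 = 0.9247

0.92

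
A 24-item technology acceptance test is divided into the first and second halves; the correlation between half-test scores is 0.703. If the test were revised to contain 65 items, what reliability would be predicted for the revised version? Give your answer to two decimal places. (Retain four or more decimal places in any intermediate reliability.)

First correct the split-half correlation to full-test reliability: r_full = 2 × 0.703 / (1 + 0.703) ≈ 0.8256
Length factor from 24 to 65 items: n = 65/24 = 2.7083
r_new = n·r_full / (1 + (n − 1)·r_full) = 2.2360 / 2.4104 ≈ 0.9276

0.93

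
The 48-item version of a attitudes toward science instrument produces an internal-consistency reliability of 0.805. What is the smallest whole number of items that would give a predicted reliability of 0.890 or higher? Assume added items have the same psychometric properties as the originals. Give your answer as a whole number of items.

Rearranging the Spearman-Brown formula for n,
n = r*(1 − r) / [ r (1 − r*) ]
n = 0.890(1 − 0.805) / [0.805(1 − 0.890)]
  = 0.173550 / 0.088550 = 1.9599
Items needed = n × 48 = 1.9599 × 48 ≈ 94.08 → round up to 95

95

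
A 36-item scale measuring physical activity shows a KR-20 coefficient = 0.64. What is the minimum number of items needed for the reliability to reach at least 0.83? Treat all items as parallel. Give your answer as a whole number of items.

n = [0.83 × 0.36] / [0.64 × 0.17]
n = 0.2988 / 0.1088 ≈ 2.7463
So the test needs 2.7463 × 36 ≈ 98.87 items; rounding up, 99.

99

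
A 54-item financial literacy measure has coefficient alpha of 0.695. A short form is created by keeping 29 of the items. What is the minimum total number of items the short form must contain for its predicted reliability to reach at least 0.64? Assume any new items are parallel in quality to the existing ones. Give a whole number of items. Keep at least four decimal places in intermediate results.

43

First, r for the 29-item form: n = 29/54 = 0.5370, so r_29 = 0.5370·0.695/(1 + (0.5370 − 1)·0.695) = 0.5503
Then solve for n' with r_old = 0.5503, r_target = 0.64: n' = 0.64(1 − 0.5503)/[0.5503(1 − 0.64)] = 1.4528
Total items = 1.4528 × 29 = 42.13, rounded up to 43.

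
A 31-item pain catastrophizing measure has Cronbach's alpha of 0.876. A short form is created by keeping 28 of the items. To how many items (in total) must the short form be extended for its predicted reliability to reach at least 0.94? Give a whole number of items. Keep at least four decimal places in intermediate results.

Short-form reliability: n = 28/31 = 0.9032; r_28 = n·r/(1+(n−1)r) ≈ 0.8645
Length factor from the short form to reach 0.94: n' = 0.94(1 − 0.8645) / [0.8645(1 − 0.94)] ≈ 2.4556
Items = 2.4556 × 28 ≈ 68.76 → 69

69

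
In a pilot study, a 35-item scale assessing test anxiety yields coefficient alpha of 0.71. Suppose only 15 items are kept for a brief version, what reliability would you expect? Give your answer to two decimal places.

Length ratio n = 15/35 = 0.4286
By Spearman-Brown, r_new = n r / (1 + (n − 1) r).
r_new = 0.4286·0.71 / [1 + (0.4286 − 1)·0.71]
r_new = 0.3043 / 0.5943 ≈ 0.5120

0.51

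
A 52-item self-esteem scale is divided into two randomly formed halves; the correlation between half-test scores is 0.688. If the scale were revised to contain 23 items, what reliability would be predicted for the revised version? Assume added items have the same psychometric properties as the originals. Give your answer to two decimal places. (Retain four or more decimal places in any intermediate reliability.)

Spearman-Brown correction (n = 2): r_full = 2·0.688/(1 + 0.688) = 0.8152
Length factor from 52 to 23 items: n = 23/52 = 0.4423
r_new = n·r_full / (1 + (n − 1)·r_full) = 0.3606 / 0.5454 ≈ 0.6612

0.66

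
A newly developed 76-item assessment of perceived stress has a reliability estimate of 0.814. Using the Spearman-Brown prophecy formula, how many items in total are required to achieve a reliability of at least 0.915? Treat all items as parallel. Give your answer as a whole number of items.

Invert Spearman-Brown to solve for n:
n = r_target (1 − r_old) / [ r_old (1 − r_target) ]
n = 0.915(1 − 0.814) / [0.814(1 − 0.915)]
n = 0.170190 / 0.069190 ≈ 2.4597
So the test needs 2.4597 × 76 ≈ 186.94 items; rounding up, 187.

187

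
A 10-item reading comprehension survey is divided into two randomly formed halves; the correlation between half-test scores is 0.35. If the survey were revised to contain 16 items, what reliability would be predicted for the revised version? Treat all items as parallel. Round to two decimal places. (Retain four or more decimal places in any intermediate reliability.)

First correct the split-half correlation to full-test reliability: r_full = 2 × 0.35 / (1 + 0.35) ≈ 0.5185
Then adjust to 16 items: n = 16/10 = 1.6000
r_new = n·r_full / (1 + (n − 1)·r_full) = 0.8296 / 1.3111 ≈ 0.6328

0.63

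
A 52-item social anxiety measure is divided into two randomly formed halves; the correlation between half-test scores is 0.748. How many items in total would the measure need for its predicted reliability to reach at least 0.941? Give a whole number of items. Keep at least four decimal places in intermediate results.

r_full = 2(0.748)/(1 + 0.748) = 0.8558
n = r_tgt(1 − r_full) / [r_full(1 − r_tgt)] = 0.941 × 0.1442 / (0.8558 × 0.059) ≈ 2.6874
Items = 2.6874 × 52 ≈ 139.74 → 140

140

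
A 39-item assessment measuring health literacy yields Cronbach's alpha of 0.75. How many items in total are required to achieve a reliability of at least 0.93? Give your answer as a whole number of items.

n = [0.93 × 0.25] / [0.75 × 0.07]
  = 0.2325 / 0.0525 = 4.4286
Items needed = n × 39 = 4.4286 × 39 ≈ 172.72 → round up to 173

173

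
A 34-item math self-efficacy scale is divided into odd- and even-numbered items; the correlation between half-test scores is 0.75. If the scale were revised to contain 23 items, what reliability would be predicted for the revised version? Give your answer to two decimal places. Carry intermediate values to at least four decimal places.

First correct the split-half correlation to full-test reliability: r_full = 2 × 0.75 / (1 + 0.75) ≈ 0.8571
Length factor from 34 to 23 items: n = 23/34 = 0.6765
r_new = n·r_full / (1 + (n − 1)·r_full) = 0.5798 / 0.7227 ≈ 0.8023

0.80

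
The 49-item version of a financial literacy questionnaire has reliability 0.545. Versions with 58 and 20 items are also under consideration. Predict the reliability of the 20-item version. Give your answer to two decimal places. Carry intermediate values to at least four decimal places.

0.33

The 58-item form is not needed; work directly from the 49-item form with n = 20/49 = 0.4082.
r_{20} = n·r / (1 + (n − 1)·r) = 0.2225 / 0.6775 ≈ 0.3284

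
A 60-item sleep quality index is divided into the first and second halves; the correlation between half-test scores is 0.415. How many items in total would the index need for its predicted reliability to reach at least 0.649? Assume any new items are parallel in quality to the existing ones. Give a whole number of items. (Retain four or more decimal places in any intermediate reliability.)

r_full = 2(0.415)/(1 + 0.415) = 0.5866
n = r_tgt(1 − r_full) / [r_full(1 − r_tgt)] = 0.649 × 0.4134 / (0.5866 × 0.351) ≈ 1.3031
Required items = 1.3031 × 60 = 78.19, so 79 items.

79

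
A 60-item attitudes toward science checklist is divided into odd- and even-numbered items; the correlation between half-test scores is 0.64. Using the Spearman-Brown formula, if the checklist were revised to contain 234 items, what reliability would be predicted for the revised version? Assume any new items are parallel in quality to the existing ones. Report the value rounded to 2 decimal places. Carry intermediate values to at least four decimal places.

0.93

Full-test reliability from the split-half r: r_full = 2(0.64)/(1 + 0.64) = 0.7805
Length factor from 60 to 234 items: n = 234/60 = 3.9000
r_new = n·r_full / (1 + (n − 1)·r_full) = 3.0439 / 3.2634 ≈ 0.9327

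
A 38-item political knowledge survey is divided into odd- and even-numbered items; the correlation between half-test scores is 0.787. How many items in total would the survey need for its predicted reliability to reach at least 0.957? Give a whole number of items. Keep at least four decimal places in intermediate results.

115

Corrected full-test reliability: r_full = 2 × 0.787 / (1 + 0.787) ≈ 0.8808
n = r_tgt(1 − r_full) / [r_full(1 − r_tgt)] = 0.957 × 0.1192 / (0.8808 × 0.043) ≈ 3.0119
Required items = 3.0119 × 38 = 114.45, so 115 items.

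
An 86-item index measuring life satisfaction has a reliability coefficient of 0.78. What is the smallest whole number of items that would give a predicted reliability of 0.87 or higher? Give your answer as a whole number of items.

n = [0.87 × 0.22] / [0.78 × 0.13]
n = 0.1914 / 0.1014 ≈ 1.8876
1.8876 × 86 = 162.33 → 163 items

163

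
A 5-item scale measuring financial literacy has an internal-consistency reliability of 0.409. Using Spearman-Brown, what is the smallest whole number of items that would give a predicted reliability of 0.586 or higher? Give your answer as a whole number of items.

Invert Spearman-Brown to solve for n:
n = r*(1 − r) / [ r (1 − r*) ]
n = 0.586 × (1 − 0.409) / [ 0.409 × (1 − 0.586) ]
n = 0.346326 / 0.169326 ≈ 2.0453
2.0453 × 5 = 10.23 → 11 items

11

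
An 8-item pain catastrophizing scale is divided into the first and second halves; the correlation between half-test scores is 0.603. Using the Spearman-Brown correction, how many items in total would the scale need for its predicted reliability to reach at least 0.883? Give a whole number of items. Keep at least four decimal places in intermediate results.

Corrected full-test reliability: r_full = 2 × 0.603 / (1 + 0.603) ≈ 0.7523
Solve Spearman-Brown for n: n = 0.883(1 − 0.7523) / [0.7523(1 − 0.883)] = 2.4849
Items = 2.4849 × 8 ≈ 19.88 → 20

20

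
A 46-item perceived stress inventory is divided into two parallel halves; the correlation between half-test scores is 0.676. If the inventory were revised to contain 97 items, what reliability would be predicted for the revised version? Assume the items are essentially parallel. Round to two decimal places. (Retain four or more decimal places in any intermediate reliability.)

First correct the split-half correlation to full-test reliability: r_full = 2 × 0.676 / (1 + 0.676) ≈ 0.8067
Length factor from 46 to 97 items: n = 97/46 = 2.1087
r_new = n·r_full / (1 + (n − 1)·r_full) = 1.7011 / 1.8944 ≈ 0.8980

0.90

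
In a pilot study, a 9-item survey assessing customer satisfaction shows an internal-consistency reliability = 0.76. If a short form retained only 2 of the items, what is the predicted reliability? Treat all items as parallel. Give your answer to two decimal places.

The new length is 2/9 = 0.2222 times the old.
r_new = (0.2222 × 0.76) / (1 + (0.2222 − 1) × 0.76)
r_new = 0.1689 / 0.4089 ≈ 0.4131

0.41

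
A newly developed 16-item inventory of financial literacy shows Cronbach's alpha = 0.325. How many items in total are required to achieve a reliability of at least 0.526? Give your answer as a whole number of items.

n = 0.526(1 − 0.325) / [0.325(1 − 0.526)]
  = 0.355050 / 0.154050 = 2.3048
Items needed = n × 16 = 2.3048 × 16 ≈ 36.88 → round up to 37

37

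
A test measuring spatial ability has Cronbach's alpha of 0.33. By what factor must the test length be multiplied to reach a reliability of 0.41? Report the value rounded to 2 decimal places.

1.41

Invert Spearman-Brown to solve for n:
n = r_target (1 − r_old) / [ r_old (1 − r_target) ]
n = 0.41 × (1 − 0.33) / [ 0.33 × (1 − 0.41) ]
  = 0.2747 / 0.1947 = 1.4109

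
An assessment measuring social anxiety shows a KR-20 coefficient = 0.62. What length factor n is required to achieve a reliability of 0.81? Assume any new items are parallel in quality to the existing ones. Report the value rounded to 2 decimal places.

n = [0.81 × 0.38] / [0.62 × 0.19]
n = 0.3078 / 0.1178 ≈ 2.6129

2.61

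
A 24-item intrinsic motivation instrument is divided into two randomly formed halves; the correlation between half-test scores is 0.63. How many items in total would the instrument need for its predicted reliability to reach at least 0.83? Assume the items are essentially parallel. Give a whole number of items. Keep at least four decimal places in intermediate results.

r_full = 2(0.63)/(1 + 0.63) = 0.7730
Solve Spearman-Brown for n: n = 0.83(1 − 0.7730) / [0.7730(1 − 0.83)] = 1.4338
Items = 1.4338 × 24 ≈ 34.41 → 35

35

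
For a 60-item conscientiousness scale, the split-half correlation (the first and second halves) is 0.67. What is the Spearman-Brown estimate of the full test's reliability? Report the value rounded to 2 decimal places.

0.80

r_full = 2(0.67) / (1 + 0.67)
       = 1.3400 / 1.6700 = 0.8024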